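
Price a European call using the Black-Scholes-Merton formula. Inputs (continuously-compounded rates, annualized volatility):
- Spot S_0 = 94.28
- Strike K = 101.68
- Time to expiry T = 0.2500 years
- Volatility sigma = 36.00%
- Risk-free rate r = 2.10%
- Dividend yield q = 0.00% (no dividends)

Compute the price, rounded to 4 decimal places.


d1 = (ln(S/K) + (r - q + 0.5*sigma^2) * T) / (sigma * sqrt(T)) = -0.30061972
d2 = d1 - sigma * sqrt(T) = -0.48061972
exp(-rT) = 0.99476376; exp(-qT) = 1.00000000
C = S_0 * exp(-qT) * N(d1) - K * exp(-rT) * N(d2)
N(d1) = 0.38185225; N(d2) = 0.31539340
C = 94.2800 * 1.00000000 * 0.38185225 - 101.6800 * 0.99476376 * 0.31539340 = 4.0998

Answer: Price = 4.0998


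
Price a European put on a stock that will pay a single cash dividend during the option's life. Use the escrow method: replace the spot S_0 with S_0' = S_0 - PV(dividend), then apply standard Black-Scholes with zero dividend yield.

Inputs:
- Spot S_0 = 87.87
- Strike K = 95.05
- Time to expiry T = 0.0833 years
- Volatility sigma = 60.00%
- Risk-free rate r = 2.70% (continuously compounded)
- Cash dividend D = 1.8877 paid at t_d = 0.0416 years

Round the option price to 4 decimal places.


PV(D) = D * exp(-r * t_d) = 1.8877 * 0.99887743 = 1.88558093
S_0' = S_0 - PV(D) = 87.8700 - 1.88558093 = 85.98441907
d1 = (ln(S_0'/K) + (r + sigma^2/2)*T) / (sigma*sqrt(T)) = -0.47926115
d2 = d1 - sigma*sqrt(T) = -0.65243159
exp(-rT) = 0.99775343
N(-d1) = 0.68412357; N(-d2) = 0.74293860
P = K * exp(-rT) * N(-d2) - S_0' * N(-d1) = 95.0500 * 0.99775343 * 0.74293860 - 85.98441907 * 0.68412357 = 11.6337

Answer: Price = 11.6337


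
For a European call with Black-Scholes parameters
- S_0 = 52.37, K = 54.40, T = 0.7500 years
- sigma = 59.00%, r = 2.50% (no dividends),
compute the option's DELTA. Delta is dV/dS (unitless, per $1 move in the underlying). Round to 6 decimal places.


d1 = 0.2177437485; d2 = -0.2932112398
phi(d1) = 0.3895961056; exp(-qT) = 1.0000000000; exp(-rT) = 0.9814246877
N(d1) = 0.5861856125
Delta = exp(-qT) * N(d1) = 1.0000000000 * 0.5861856125 = 0.586186

Answer: Delta = 0.586186


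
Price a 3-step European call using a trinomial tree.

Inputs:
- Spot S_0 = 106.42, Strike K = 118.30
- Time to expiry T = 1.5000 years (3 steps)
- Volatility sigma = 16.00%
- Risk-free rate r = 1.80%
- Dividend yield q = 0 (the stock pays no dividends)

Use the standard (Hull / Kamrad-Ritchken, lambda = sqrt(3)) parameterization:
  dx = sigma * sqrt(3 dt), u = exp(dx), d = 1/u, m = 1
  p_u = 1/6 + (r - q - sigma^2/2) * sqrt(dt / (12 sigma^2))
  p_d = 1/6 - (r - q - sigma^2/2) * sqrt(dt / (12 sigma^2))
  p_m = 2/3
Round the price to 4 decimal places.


dt = T/N = 0.500000; dx = sigma*sqrt(3*dt) = 0.195959
u = exp(dx) = 1.216477; d = 1/u = 0.822046
p_u = 0.173301, p_m = 0.666667, p_d = 0.160033
Discount per step: exp(-r*dt) = 0.991040
Stock lattice S(k, j) with j the centered position index:
  k=0: S(0,+0) = 106.4200
  k=1: S(1,-1) = 87.4821; S(1,+0) = 106.4200; S(1,+1) = 129.4575
  k=2: S(2,-2) = 71.9143; S(2,-1) = 87.4821; S(2,+0) = 106.4200; S(2,+1) = 129.4575; S(2,+2) = 157.4821
  k=3: S(3,-3) = 59.1168; S(3,-2) = 71.9143; S(3,-1) = 87.4821; S(3,+0) = 106.4200; S(3,+1) = 129.4575; S(3,+2) = 157.4821; S(3,+3) = 191.5734
Terminal payoffs V(N, j) = max(S_T - K, 0):
  V(3,-3) = 0.000000; V(3,-2) = 0.000000; V(3,-1) = 0.000000; V(3,+0) = 0.000000; V(3,+1) = 11.157509; V(3,+2) = 39.182114; V(3,+3) = 73.273408
Backward induction: V(k, j) = exp(-r*dt) * [p_u * V(k+1, j+1) + p_m * V(k+1, j) + p_d * V(k+1, j-1)]
  V(2,-2) = exp(-r*dt) * [p_u*0.000000 + p_m*0.000000 + p_d*0.000000] = 0.000000
  V(2,-1) = exp(-r*dt) * [p_u*0.000000 + p_m*0.000000 + p_d*0.000000] = 0.000000
  V(2,+0) = exp(-r*dt) * [p_u*11.157509 + p_m*0.000000 + p_d*0.000000] = 1.916280
  V(2,+1) = exp(-r*dt) * [p_u*39.182114 + p_m*11.157509 + p_d*0.000000] = 14.101144
  V(2,+2) = exp(-r*dt) * [p_u*73.273408 + p_m*39.182114 + p_d*11.157509] = 40.241499
  V(1,-1) = exp(-r*dt) * [p_u*1.916280 + p_m*0.000000 + p_d*0.000000] = 0.329117
  V(1,+0) = exp(-r*dt) * [p_u*14.101144 + p_m*1.916280 + p_d*0.000000] = 3.687917
  V(1,+1) = exp(-r*dt) * [p_u*40.241499 + p_m*14.101144 + p_d*1.916280] = 16.531852
  V(0,+0) = exp(-r*dt) * [p_u*16.531852 + p_m*3.687917 + p_d*0.329117] = 5.328093

Answer: Price = V(0,0) = 5.3281


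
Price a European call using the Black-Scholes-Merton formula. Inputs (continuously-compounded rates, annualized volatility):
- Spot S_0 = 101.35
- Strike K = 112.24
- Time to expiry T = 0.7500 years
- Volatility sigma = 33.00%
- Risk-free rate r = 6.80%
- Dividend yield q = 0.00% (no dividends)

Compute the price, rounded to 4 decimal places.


Answer: Price = 9.3498

Derivation:
d1 = (ln(S/K) + (r - q + 0.5*sigma^2) * T) / (sigma * sqrt(T)) = -0.03576794
d2 = d1 - sigma * sqrt(T) = -0.32155633
exp(-rT) = 0.95027867; exp(-qT) = 1.00000000
C = S_0 * exp(-qT) * N(d1) - K * exp(-rT) * N(d2)
N(d1) = 0.48573370; N(d2) = 0.37389442
C = 101.3500 * 1.00000000 * 0.48573370 - 112.2400 * 0.95027867 * 0.37389442 = 9.3498


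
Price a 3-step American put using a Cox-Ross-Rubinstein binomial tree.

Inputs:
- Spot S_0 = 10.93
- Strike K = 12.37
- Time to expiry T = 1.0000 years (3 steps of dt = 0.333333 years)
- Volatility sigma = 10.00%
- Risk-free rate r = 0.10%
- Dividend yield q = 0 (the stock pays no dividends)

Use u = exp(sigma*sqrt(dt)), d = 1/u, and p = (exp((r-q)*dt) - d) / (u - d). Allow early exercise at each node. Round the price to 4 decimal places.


Answer: Price = V(0,0) = 1.5059

Derivation:
dt = T/N = 0.333333
u = exp(sigma*sqrt(dt)) = 1.059434; d = 1/u = 0.943900
p = (exp((r-q)*dt) - d) / (u - d) = 0.488456
Discount per step: exp(-r*dt) = 0.999667
Stock lattice S(k, i) with i counting down-moves:
  k=0: S(0,0) = 10.9300
  k=1: S(1,0) = 11.5796; S(1,1) = 10.3168
  k=2: S(2,0) = 12.2678; S(2,1) = 10.9300; S(2,2) = 9.7381
  k=3: S(3,0) = 12.9970; S(3,1) = 11.5796; S(3,2) = 10.3168; S(3,3) = 9.1917
Terminal payoffs V(N, i) = max(K - S_T, 0):
  V(3,0) = 0.000000; V(3,1) = 0.790384; V(3,2) = 2.053173; V(3,3) = 3.178251
Backward induction: V(k, i) = exp(-r*dt) * [p * V(k+1, i) + (1-p) * V(k+1, i+1)]; then take max(V_cont, immediate exercise) for American.
  V(2,0) = exp(-r*dt) * [p*0.000000 + (1-p)*0.790384] = 0.404181; exercise = 0.102158; V(2,0) = max -> 0.404181
  V(2,1) = exp(-r*dt) * [p*0.790384 + (1-p)*2.053173] = 1.435877; exercise = 1.440000; V(2,1) = max -> 1.440000
  V(2,2) = exp(-r*dt) * [p*2.053173 + (1-p)*3.178251] = 2.627824; exercise = 2.631947; V(2,2) = max -> 2.631947
  V(1,0) = exp(-r*dt) * [p*0.404181 + (1-p)*1.440000] = 0.933737; exercise = 0.790384; V(1,0) = max -> 0.933737
  V(1,1) = exp(-r*dt) * [p*1.440000 + (1-p)*2.631947] = 2.049050; exercise = 2.053173; V(1,1) = max -> 2.053173
  V(0,0) = exp(-r*dt) * [p*0.933737 + (1-p)*2.053173] = 1.505876; exercise = 1.440000; V(0,0) = max -> 1.505876


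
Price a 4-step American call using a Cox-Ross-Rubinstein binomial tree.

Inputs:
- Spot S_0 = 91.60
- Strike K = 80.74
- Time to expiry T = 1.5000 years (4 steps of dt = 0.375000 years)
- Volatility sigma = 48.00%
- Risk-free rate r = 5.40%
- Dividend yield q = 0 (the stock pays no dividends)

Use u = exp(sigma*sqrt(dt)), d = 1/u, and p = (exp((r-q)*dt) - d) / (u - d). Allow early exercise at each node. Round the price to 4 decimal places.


dt = T/N = 0.375000
u = exp(sigma*sqrt(dt)) = 1.341702; d = 1/u = 0.745322
p = (exp((r-q)*dt) - d) / (u - d) = 0.461341
Discount per step: exp(-r*dt) = 0.979954
Stock lattice S(k, i) with i counting down-moves:
  k=0: S(0,0) = 91.6000
  k=1: S(1,0) = 122.8999; S(1,1) = 68.2715
  k=2: S(2,0) = 164.8950; S(2,1) = 91.6000; S(2,2) = 50.8843
  k=3: S(3,0) = 221.2399; S(3,1) = 122.8999; S(3,2) = 68.2715; S(3,3) = 37.9252
  k=4: S(4,0) = 296.8379; S(4,1) = 164.8950; S(4,2) = 91.6000; S(4,3) = 50.8843; S(4,4) = 28.2665
Terminal payoffs V(N, i) = max(S_T - K, 0):
  V(4,0) = 216.097944; V(4,1) = 84.154984; V(4,2) = 10.860000; V(4,3) = 0.000000; V(4,4) = 0.000000
Backward induction: V(k, i) = exp(-r*dt) * [p * V(k+1, i) + (1-p) * V(k+1, i+1)]; then take max(V_cont, immediate exercise) for American.
  V(3,0) = exp(-r*dt) * [p*216.097944 + (1-p)*84.154984] = 142.118430; exercise = 140.499888; V(3,0) = max -> 142.118430
  V(3,1) = exp(-r*dt) * [p*84.154984 + (1-p)*10.860000] = 43.778422; exercise = 42.159880; V(3,1) = max -> 43.778422
  V(3,2) = exp(-r*dt) * [p*10.860000 + (1-p)*0.000000] = 4.909726; exercise = 0.000000; V(3,2) = max -> 4.909726
  V(3,3) = exp(-r*dt) * [p*0.000000 + (1-p)*0.000000] = 0.000000; exercise = 0.000000; V(3,3) = max -> 0.000000
  V(2,0) = exp(-r*dt) * [p*142.118430 + (1-p)*43.778422] = 87.359622; exercise = 84.154984; V(2,0) = max -> 87.359622
  V(2,1) = exp(-r*dt) * [p*43.778422 + (1-p)*4.909726] = 22.383557; exercise = 10.860000; V(2,1) = max -> 22.383557
  V(2,2) = exp(-r*dt) * [p*4.909726 + (1-p)*0.000000] = 2.219651; exercise = 0.000000; V(2,2) = max -> 2.219651
  V(1,0) = exp(-r*dt) * [p*87.359622 + (1-p)*22.383557] = 51.310051; exercise = 42.159880; V(1,0) = max -> 51.310051
  V(1,1) = exp(-r*dt) * [p*22.383557 + (1-p)*2.219651] = 11.291109; exercise = 0.000000; V(1,1) = max -> 11.291109
  V(0,0) = exp(-r*dt) * [p*51.310051 + (1-p)*11.291109] = 29.157035; exercise = 10.860000; V(0,0) = max -> 29.157035

Answer: Price = V(0,0) = 29.1570


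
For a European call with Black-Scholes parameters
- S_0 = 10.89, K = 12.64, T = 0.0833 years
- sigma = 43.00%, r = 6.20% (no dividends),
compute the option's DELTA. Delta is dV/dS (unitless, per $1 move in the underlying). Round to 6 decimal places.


d1 = -1.0970971428; d2 = -1.2212026221
phi(d1) = 0.2185480012; exp(-qT) = 1.0000000000; exp(-rT) = 0.9948487136
N(d1) = 0.1362994646
Delta = exp(-qT) * N(d1) = 1.0000000000 * 0.1362994646 = 0.136299

Answer: Delta = 0.136299


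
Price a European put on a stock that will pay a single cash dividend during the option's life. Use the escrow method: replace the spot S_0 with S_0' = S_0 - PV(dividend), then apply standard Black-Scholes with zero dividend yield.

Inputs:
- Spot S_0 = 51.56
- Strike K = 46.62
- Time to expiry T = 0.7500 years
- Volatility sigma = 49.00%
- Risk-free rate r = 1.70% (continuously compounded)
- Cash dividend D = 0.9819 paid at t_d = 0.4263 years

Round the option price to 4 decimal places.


Answer: Price = 6.0360

Derivation:
PV(D) = D * exp(-r * t_d) = 0.9819 * 0.99277910 = 0.97480980
S_0' = S_0 - PV(D) = 51.5600 - 0.97480980 = 50.58519020
d1 = (ln(S_0'/K) + (r + sigma^2/2)*T) / (sigma*sqrt(T)) = 0.43458384
d2 = d1 - sigma*sqrt(T) = 0.01023139
exp(-rT) = 0.98733094
N(-d1) = 0.33193226; N(-d2) = 0.49591834
P = K * exp(-rT) * N(-d2) - S_0' * N(-d1) = 46.6200 * 0.98733094 * 0.49591834 - 50.58519020 * 0.33193226 = 6.0360


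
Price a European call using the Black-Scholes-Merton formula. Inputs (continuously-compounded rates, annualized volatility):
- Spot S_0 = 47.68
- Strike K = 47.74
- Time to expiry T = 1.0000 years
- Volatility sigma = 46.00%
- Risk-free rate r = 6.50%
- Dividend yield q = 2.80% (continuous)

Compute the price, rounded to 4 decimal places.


Answer: Price = 9.1243

Derivation:
d1 = (ln(S/K) + (r - q + 0.5*sigma^2) * T) / (sigma * sqrt(T)) = 0.30770087
d2 = d1 - sigma * sqrt(T) = -0.15229913
exp(-rT) = 0.93706746; exp(-qT) = 0.97238837
C = S_0 * exp(-qT) * N(d1) - K * exp(-rT) * N(d2)
N(d1) = 0.62084502; N(d2) = 0.43947551
C = 47.6800 * 0.97238837 * 0.62084502 - 47.7400 * 0.93706746 * 0.43947551 = 9.1243


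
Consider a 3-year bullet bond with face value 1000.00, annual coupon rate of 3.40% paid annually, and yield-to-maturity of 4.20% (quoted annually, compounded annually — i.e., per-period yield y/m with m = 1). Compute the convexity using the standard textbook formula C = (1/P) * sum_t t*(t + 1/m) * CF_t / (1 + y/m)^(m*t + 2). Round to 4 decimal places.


Answer: Convexity = 10.5678

Derivation:
Coupon per period c = face * coupon_rate / m = 34.000000
Periods per year m = 1; per-period yield y/m = 0.042000
Number of cashflows N = 3
Cashflows (t years, CF_t, discount factor 1/(1+y/m)^(m*t), PV):
  t = 1.0000: CF_t = 34.000000, DF = 0.959693, PV = 32.629559
  t = 2.0000: CF_t = 34.000000, DF = 0.921010, PV = 31.314356
  t = 3.0000: CF_t = 1034.000000, DF = 0.883887, PV = 913.939361
Price P = sum_t PV_t = 977.883276
Convexity numerator sum_t t*(t + 1/m) * CF_t / (1+y/m)^(m*t + 2):
  t = 1.0000: term = 60.104329
  t = 2.0000: term = 173.045094
  t = 3.0000: term = 10100.972529
Convexity = (1/P) * sum = 10334.121953 / 977.883276 = 10.567848


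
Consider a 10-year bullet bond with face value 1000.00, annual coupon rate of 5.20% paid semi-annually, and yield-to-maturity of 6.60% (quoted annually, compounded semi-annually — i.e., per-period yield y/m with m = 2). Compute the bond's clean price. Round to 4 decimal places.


Coupon per period c = face * coupon_rate / m = 26.000000
Periods per year m = 2; per-period yield y/m = 0.033000
Number of cashflows N = 20
Cashflows (t years, CF_t, discount factor 1/(1+y/m)^(m*t), PV):
  t = 0.5000: CF_t = 26.000000, DF = 0.968054, PV = 25.169409
  t = 1.0000: CF_t = 26.000000, DF = 0.937129, PV = 24.365353
  t = 1.5000: CF_t = 26.000000, DF = 0.907192, PV = 23.586982
  t = 2.0000: CF_t = 26.000000, DF = 0.878211, PV = 22.833478
  t = 2.5000: CF_t = 26.000000, DF = 0.850156, PV = 22.104044
  t = 3.0000: CF_t = 26.000000, DF = 0.822997, PV = 21.397913
  t = 3.5000: CF_t = 26.000000, DF = 0.796705, PV = 20.714340
  t = 4.0000: CF_t = 26.000000, DF = 0.771254, PV = 20.052604
  t = 4.5000: CF_t = 26.000000, DF = 0.746616, PV = 19.412008
  t = 5.0000: CF_t = 26.000000, DF = 0.722764, PV = 18.791876
  t = 5.5000: CF_t = 26.000000, DF = 0.699675, PV = 18.191554
  t = 6.0000: CF_t = 26.000000, DF = 0.677323, PV = 17.610411
  t = 6.5000: CF_t = 26.000000, DF = 0.655686, PV = 17.047832
  t = 7.0000: CF_t = 26.000000, DF = 0.634739, PV = 16.503226
  t = 7.5000: CF_t = 26.000000, DF = 0.614462, PV = 15.976017
  t = 8.0000: CF_t = 26.000000, DF = 0.594833, PV = 15.465651
  t = 8.5000: CF_t = 26.000000, DF = 0.575830, PV = 14.971589
  t = 9.0000: CF_t = 26.000000, DF = 0.557435, PV = 14.493309
  t = 9.5000: CF_t = 26.000000, DF = 0.539627, PV = 14.030309
  t = 10.0000: CF_t = 1026.000000, DF = 0.522388, PV = 535.970554
Price P = sum_t PV_t = 898.688460

Answer: Price = 898.6885


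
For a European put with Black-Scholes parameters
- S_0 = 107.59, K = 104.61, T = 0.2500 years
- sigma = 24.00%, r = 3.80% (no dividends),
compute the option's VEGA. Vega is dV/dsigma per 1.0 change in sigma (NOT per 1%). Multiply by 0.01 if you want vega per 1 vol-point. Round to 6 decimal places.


Answer: Vega = 20.017136

Derivation:
d1 = 0.3732379771; d2 = 0.2532379771
phi(d1) = 0.3721003039; exp(-qT) = 1.0000000000; exp(-rT) = 0.9905449824
Vega = S * exp(-qT) * phi(d1) * sqrt(T) = 107.5900 * 1.0000000000 * 0.3721003039 * 0.5000000000 = 20.017136


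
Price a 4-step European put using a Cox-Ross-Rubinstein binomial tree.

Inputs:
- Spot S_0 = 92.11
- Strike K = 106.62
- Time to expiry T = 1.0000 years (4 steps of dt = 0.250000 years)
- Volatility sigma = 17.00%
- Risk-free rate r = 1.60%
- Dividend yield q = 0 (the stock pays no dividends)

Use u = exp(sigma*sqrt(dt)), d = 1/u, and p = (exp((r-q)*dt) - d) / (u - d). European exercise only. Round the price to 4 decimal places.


Answer: Price = V(0,0) = 14.8808

Derivation:
dt = T/N = 0.250000
u = exp(sigma*sqrt(dt)) = 1.088717; d = 1/u = 0.918512
p = (exp((r-q)*dt) - d) / (u - d) = 0.502311
Discount per step: exp(-r*dt) = 0.996008
Stock lattice S(k, i) with i counting down-moves:
  k=0: S(0,0) = 92.1100
  k=1: S(1,0) = 100.2817; S(1,1) = 84.6042
  k=2: S(2,0) = 109.1784; S(2,1) = 92.1100; S(2,2) = 77.7100
  k=3: S(3,0) = 118.8644; S(3,1) = 100.2817; S(3,2) = 84.6042; S(3,3) = 71.3776
  k=4: S(4,0) = 129.4097; S(4,1) = 109.1784; S(4,2) = 92.1100; S(4,3) = 77.7100; S(4,4) = 65.5612
Terminal payoffs V(N, i) = max(K - S_T, 0):
  V(4,0) = 0.000000; V(4,1) = 0.000000; V(4,2) = 14.510000; V(4,3) = 28.910034; V(4,4) = 41.058836
Backward induction: V(k, i) = exp(-r*dt) * [p * V(k+1, i) + (1-p) * V(k+1, i+1)].
  V(3,0) = exp(-r*dt) * [p*0.000000 + (1-p)*0.000000] = 0.000000
  V(3,1) = exp(-r*dt) * [p*0.000000 + (1-p)*14.510000] = 7.192640
  V(3,2) = exp(-r*dt) * [p*14.510000 + (1-p)*28.910034] = 21.590205
  V(3,3) = exp(-r*dt) * [p*28.910034 + (1-p)*41.058836] = 34.816813
  V(2,0) = exp(-r*dt) * [p*0.000000 + (1-p)*7.192640] = 3.565408
  V(2,1) = exp(-r*dt) * [p*7.192640 + (1-p)*21.590205] = 14.300833
  V(2,2) = exp(-r*dt) * [p*21.590205 + (1-p)*34.816813] = 28.060477
  V(1,0) = exp(-r*dt) * [p*3.565408 + (1-p)*14.300833] = 8.872749
  V(1,1) = exp(-r*dt) * [p*14.300833 + (1-p)*28.060477] = 21.064430
  V(0,0) = exp(-r*dt) * [p*8.872749 + (1-p)*21.064430] = 14.880773


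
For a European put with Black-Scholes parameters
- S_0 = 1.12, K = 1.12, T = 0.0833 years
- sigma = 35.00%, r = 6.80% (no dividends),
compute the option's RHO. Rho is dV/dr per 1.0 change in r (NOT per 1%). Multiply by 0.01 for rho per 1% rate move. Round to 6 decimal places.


Answer: Rho = -0.046179

Derivation:
d1 = 0.1065822804; d2 = 0.0055661926
phi(d1) = 0.3966827546; exp(-qT) = 1.0000000000; exp(-rT) = 0.9943516125
N(-d2) = 0.4977794219
Rho = -K*T*exp(-rT)*N(-d2) = -1.1200 * 0.0833 * 0.9943516125 * 0.4977794219 = -0.046179


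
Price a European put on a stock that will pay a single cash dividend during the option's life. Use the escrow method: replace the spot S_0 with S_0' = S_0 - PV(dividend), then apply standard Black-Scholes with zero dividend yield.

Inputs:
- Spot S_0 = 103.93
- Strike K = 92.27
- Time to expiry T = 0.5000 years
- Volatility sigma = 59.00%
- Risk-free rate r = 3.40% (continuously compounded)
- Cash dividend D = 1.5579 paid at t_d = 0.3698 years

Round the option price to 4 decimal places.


PV(D) = D * exp(-r * t_d) = 1.5579 * 0.98750551 = 1.53843484
S_0' = S_0 - PV(D) = 103.9300 - 1.53843484 = 102.39156516
d1 = (ln(S_0'/K) + (r + sigma^2/2)*T) / (sigma*sqrt(T)) = 0.49883453
d2 = d1 - sigma*sqrt(T) = 0.08164153
exp(-rT) = 0.98314368
N(-d1) = 0.30894798; N(-d2) = 0.46746589
P = K * exp(-rT) * N(-d2) - S_0' * N(-d1) = 92.2700 * 0.98314368 * 0.46746589 - 102.39156516 * 0.30894798 = 10.7723

Answer: Price = 10.7723


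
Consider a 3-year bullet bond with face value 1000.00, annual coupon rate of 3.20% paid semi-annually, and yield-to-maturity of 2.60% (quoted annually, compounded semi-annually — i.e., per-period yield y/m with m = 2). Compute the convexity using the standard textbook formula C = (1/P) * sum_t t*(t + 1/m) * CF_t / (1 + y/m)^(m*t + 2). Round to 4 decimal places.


Coupon per period c = face * coupon_rate / m = 16.000000
Periods per year m = 2; per-period yield y/m = 0.013000
Number of cashflows N = 6
Cashflows (t years, CF_t, discount factor 1/(1+y/m)^(m*t), PV):
  t = 0.5000: CF_t = 16.000000, DF = 0.987167, PV = 15.794669
  t = 1.0000: CF_t = 16.000000, DF = 0.974498, PV = 15.591974
  t = 1.5000: CF_t = 16.000000, DF = 0.961992, PV = 15.391879
  t = 2.0000: CF_t = 16.000000, DF = 0.949647, PV = 15.194353
  t = 2.5000: CF_t = 16.000000, DF = 0.937460, PV = 14.999361
  t = 3.0000: CF_t = 1016.000000, DF = 0.925429, PV = 940.236347
Price P = sum_t PV_t = 1017.208583
Convexity numerator sum_t t*(t + 1/m) * CF_t / (1+y/m)^(m*t + 2):
  t = 0.5000: term = 7.695940
  t = 1.0000: term = 22.791529
  t = 1.5000: term = 44.998083
  t = 2.0000: term = 74.034358
  t = 2.5000: term = 109.626394
  t = 3.0000: term = 9620.717097
Convexity = (1/P) * sum = 9879.863400 / 1017.208583 = 9.712721

Answer: Convexity = 9.7127


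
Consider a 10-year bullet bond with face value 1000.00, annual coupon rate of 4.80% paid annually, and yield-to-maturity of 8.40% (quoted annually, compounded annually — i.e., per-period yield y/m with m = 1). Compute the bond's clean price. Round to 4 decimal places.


Answer: Price = 762.7354

Derivation:
Coupon per period c = face * coupon_rate / m = 48.000000
Periods per year m = 1; per-period yield y/m = 0.084000
Number of cashflows N = 10
Cashflows (t years, CF_t, discount factor 1/(1+y/m)^(m*t), PV):
  t = 1.0000: CF_t = 48.000000, DF = 0.922509, PV = 44.280443
  t = 2.0000: CF_t = 48.000000, DF = 0.851023, PV = 40.849117
  t = 3.0000: CF_t = 48.000000, DF = 0.785077, PV = 37.683687
  t = 4.0000: CF_t = 48.000000, DF = 0.724241, PV = 34.763549
  t = 5.0000: CF_t = 48.000000, DF = 0.668119, PV = 32.069695
  t = 6.0000: CF_t = 48.000000, DF = 0.616346, PV = 29.584589
  t = 7.0000: CF_t = 48.000000, DF = 0.568585, PV = 27.292057
  t = 8.0000: CF_t = 48.000000, DF = 0.524524, PV = 25.177174
  t = 9.0000: CF_t = 48.000000, DF = 0.483879, PV = 23.226175
  t = 10.0000: CF_t = 1048.000000, DF = 0.446383, PV = 467.808879
Price P = sum_t PV_t = 762.735365


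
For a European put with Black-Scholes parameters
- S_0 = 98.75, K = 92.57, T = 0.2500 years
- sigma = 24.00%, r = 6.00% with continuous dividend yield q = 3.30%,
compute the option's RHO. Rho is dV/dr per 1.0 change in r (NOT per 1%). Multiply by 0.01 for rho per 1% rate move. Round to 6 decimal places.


d1 = 0.6548024059; d2 = 0.5348024059
phi(d1) = 0.3219620400; exp(-qT) = 0.9917839379; exp(-rT) = 0.9851119396
N(-d2) = 0.2963932496
Rho = -K*T*exp(-rT)*N(-d2) = -92.5700 * 0.2500 * 0.9851119396 * 0.2963932496 = -6.757159

Answer: Rho = -6.757159


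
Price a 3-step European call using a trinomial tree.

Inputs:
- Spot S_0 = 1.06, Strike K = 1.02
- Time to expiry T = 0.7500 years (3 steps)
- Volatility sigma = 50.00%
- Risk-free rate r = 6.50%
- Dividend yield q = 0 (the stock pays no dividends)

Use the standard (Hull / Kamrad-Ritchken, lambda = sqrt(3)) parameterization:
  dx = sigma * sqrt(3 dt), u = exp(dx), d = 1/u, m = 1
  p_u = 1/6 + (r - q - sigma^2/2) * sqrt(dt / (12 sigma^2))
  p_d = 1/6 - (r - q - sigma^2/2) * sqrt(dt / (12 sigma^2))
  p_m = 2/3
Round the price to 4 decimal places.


dt = T/N = 0.250000; dx = sigma*sqrt(3*dt) = 0.433013
u = exp(dx) = 1.541896; d = 1/u = 0.648552
p_u = 0.149346, p_m = 0.666667, p_d = 0.183987
Discount per step: exp(-r*dt) = 0.983881
Stock lattice S(k, j) with j the centered position index:
  k=0: S(0,+0) = 1.0600
  k=1: S(1,-1) = 0.6875; S(1,+0) = 1.0600; S(1,+1) = 1.6344
  k=2: S(2,-2) = 0.4459; S(2,-1) = 0.6875; S(2,+0) = 1.0600; S(2,+1) = 1.6344; S(2,+2) = 2.5201
  k=3: S(3,-3) = 0.2892; S(3,-2) = 0.4459; S(3,-1) = 0.6875; S(3,+0) = 1.0600; S(3,+1) = 1.6344; S(3,+2) = 2.5201; S(3,+3) = 3.8857
Terminal payoffs V(N, j) = max(S_T - K, 0):
  V(3,-3) = 0.000000; V(3,-2) = 0.000000; V(3,-1) = 0.000000; V(3,+0) = 0.040000; V(3,+1) = 0.614410; V(3,+2) = 1.500089; V(3,+3) = 2.865715
Backward induction: V(k, j) = exp(-r*dt) * [p_u * V(k+1, j+1) + p_m * V(k+1, j) + p_d * V(k+1, j-1)]
  V(2,-2) = exp(-r*dt) * [p_u*0.000000 + p_m*0.000000 + p_d*0.000000] = 0.000000
  V(2,-1) = exp(-r*dt) * [p_u*0.040000 + p_m*0.000000 + p_d*0.000000] = 0.005878
  V(2,+0) = exp(-r*dt) * [p_u*0.614410 + p_m*0.040000 + p_d*0.000000] = 0.116517
  V(2,+1) = exp(-r*dt) * [p_u*1.500089 + p_m*0.614410 + p_d*0.040000] = 0.630666
  V(2,+2) = exp(-r*dt) * [p_u*2.865715 + p_m*1.500089 + p_d*0.614410] = 1.516246
  V(1,-1) = exp(-r*dt) * [p_u*0.116517 + p_m*0.005878 + p_d*0.000000] = 0.020976
  V(1,+0) = exp(-r*dt) * [p_u*0.630666 + p_m*0.116517 + p_d*0.005878] = 0.170160
  V(1,+1) = exp(-r*dt) * [p_u*1.516246 + p_m*0.630666 + p_d*0.116517] = 0.657555
  V(0,+0) = exp(-r*dt) * [p_u*0.657555 + p_m*0.170160 + p_d*0.020976] = 0.212029

Answer: Price = V(0,0) = 0.2120


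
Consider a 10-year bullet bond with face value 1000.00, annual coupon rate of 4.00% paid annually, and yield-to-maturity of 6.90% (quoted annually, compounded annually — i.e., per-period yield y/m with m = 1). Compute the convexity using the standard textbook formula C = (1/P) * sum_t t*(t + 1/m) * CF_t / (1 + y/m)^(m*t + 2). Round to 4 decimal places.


Answer: Convexity = 73.7632

Derivation:
Coupon per period c = face * coupon_rate / m = 40.000000
Periods per year m = 1; per-period yield y/m = 0.069000
Number of cashflows N = 10
Cashflows (t years, CF_t, discount factor 1/(1+y/m)^(m*t), PV):
  t = 1.0000: CF_t = 40.000000, DF = 0.935454, PV = 37.418148
  t = 2.0000: CF_t = 40.000000, DF = 0.875074, PV = 35.002945
  t = 3.0000: CF_t = 40.000000, DF = 0.818591, PV = 32.743634
  t = 4.0000: CF_t = 40.000000, DF = 0.765754, PV = 30.630153
  t = 5.0000: CF_t = 40.000000, DF = 0.716327, PV = 28.653090
  t = 6.0000: CF_t = 40.000000, DF = 0.670091, PV = 26.803639
  t = 7.0000: CF_t = 40.000000, DF = 0.626839, PV = 25.073563
  t = 8.0000: CF_t = 40.000000, DF = 0.586379, PV = 23.455157
  t = 9.0000: CF_t = 40.000000, DF = 0.548530, PV = 21.941214
  t = 10.0000: CF_t = 1040.000000, DF = 0.513125, PV = 533.649722
Price P = sum_t PV_t = 795.371264
Convexity numerator sum_t t*(t + 1/m) * CF_t / (1+y/m)^(m*t + 2):
  t = 1.0000: term = 65.487268
  t = 2.0000: term = 183.780920
  t = 3.0000: term = 343.837081
  t = 4.0000: term = 536.072780
  t = 5.0000: term = 752.206894
  t = 6.0000: term = 985.116606
  t = 7.0000: term = 1228.707959
  t = 8.0000: term = 1477.799229
  t = 9.0000: term = 1728.015937
  t = 10.0000: term = 51368.107048
Convexity = (1/P) * sum = 58669.131722 / 795.371264 = 73.763203


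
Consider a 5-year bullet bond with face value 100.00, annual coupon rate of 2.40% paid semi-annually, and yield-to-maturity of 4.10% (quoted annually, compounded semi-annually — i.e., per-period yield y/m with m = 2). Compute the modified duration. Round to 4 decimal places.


Answer: Modified duration = 4.6334

Derivation:
Coupon per period c = face * coupon_rate / m = 1.200000
Periods per year m = 2; per-period yield y/m = 0.020500
Number of cashflows N = 10
Cashflows (t years, CF_t, discount factor 1/(1+y/m)^(m*t), PV):
  t = 0.5000: CF_t = 1.200000, DF = 0.979912, PV = 1.175894
  t = 1.0000: CF_t = 1.200000, DF = 0.960227, PV = 1.152273
  t = 1.5000: CF_t = 1.200000, DF = 0.940938, PV = 1.129126
  t = 2.0000: CF_t = 1.200000, DF = 0.922036, PV = 1.106443
  t = 2.5000: CF_t = 1.200000, DF = 0.903514, PV = 1.084217
  t = 3.0000: CF_t = 1.200000, DF = 0.885364, PV = 1.062437
  t = 3.5000: CF_t = 1.200000, DF = 0.867579, PV = 1.041095
  t = 4.0000: CF_t = 1.200000, DF = 0.850151, PV = 1.020181
  t = 4.5000: CF_t = 1.200000, DF = 0.833073, PV = 0.999687
  t = 5.0000: CF_t = 101.200000, DF = 0.816338, PV = 82.613386
Price P = sum_t PV_t = 92.384738
First compute Macaulay numerator sum_t t * PV_t:
  t * PV_t at t = 0.5000: 0.587947
  t * PV_t at t = 1.0000: 1.152273
  t * PV_t at t = 1.5000: 1.693688
  t * PV_t at t = 2.0000: 2.212887
  t * PV_t at t = 2.5000: 2.710542
  t * PV_t at t = 3.0000: 3.187311
  t * PV_t at t = 3.5000: 3.643831
  t * PV_t at t = 4.0000: 4.080723
  t * PV_t at t = 4.5000: 4.498593
  t * PV_t at t = 5.0000: 413.066929
Macaulay duration D = 436.834725 / 92.384738 = 4.728430
Modified duration = D / (1 + y/m) = 4.728430 / (1 + 0.020500) = 4.633444


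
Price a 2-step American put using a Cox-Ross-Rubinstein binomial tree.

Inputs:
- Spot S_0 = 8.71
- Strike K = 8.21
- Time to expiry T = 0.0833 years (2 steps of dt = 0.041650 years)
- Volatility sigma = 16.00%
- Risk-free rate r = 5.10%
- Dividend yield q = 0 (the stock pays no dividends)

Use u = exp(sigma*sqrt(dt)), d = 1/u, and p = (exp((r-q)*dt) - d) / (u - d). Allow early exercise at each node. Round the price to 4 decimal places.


Answer: Price = V(0,0) = 0.0114

Derivation:
dt = T/N = 0.041650
u = exp(sigma*sqrt(dt)) = 1.033192; d = 1/u = 0.967874
p = (exp((r-q)*dt) - d) / (u - d) = 0.524392
Discount per step: exp(-r*dt) = 0.997878
Stock lattice S(k, i) with i counting down-moves:
  k=0: S(0,0) = 8.7100
  k=1: S(1,0) = 8.9991; S(1,1) = 8.4302
  k=2: S(2,0) = 9.2978; S(2,1) = 8.7100; S(2,2) = 8.1594
Terminal payoffs V(N, i) = max(K - S_T, 0):
  V(2,0) = 0.000000; V(2,1) = 0.000000; V(2,2) = 0.050645
Backward induction: V(k, i) = exp(-r*dt) * [p * V(k+1, i) + (1-p) * V(k+1, i+1)]; then take max(V_cont, immediate exercise) for American.
  V(1,0) = exp(-r*dt) * [p*0.000000 + (1-p)*0.000000] = 0.000000; exercise = 0.000000; V(1,0) = max -> 0.000000
  V(1,1) = exp(-r*dt) * [p*0.000000 + (1-p)*0.050645] = 0.024036; exercise = 0.000000; V(1,1) = max -> 0.024036
  V(0,0) = exp(-r*dt) * [p*0.000000 + (1-p)*0.024036] = 0.011407; exercise = 0.000000; V(0,0) = max -> 0.011407


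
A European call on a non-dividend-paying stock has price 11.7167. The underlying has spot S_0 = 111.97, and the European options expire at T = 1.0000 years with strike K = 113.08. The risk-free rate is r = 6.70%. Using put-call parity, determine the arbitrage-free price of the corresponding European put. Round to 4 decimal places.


Answer: Put price = 5.4986

Derivation:
Put-call parity: C - P = S_0 * exp(-qT) - K * exp(-rT).
S_0 * exp(-qT) = 111.9700 * 1.00000000 = 111.97000000
K * exp(-rT) = 113.0800 * 0.93519520 = 105.75187337
P = C - S*exp(-qT) + K*exp(-rT)
P = 11.7167 - 111.97000000 + 105.75187337 = 5.4986


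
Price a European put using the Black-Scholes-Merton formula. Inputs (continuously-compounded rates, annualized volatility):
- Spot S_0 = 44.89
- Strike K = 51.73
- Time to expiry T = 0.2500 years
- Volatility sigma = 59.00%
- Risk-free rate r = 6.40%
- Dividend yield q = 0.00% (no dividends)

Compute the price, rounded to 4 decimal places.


d1 = (ln(S/K) + (r - q + 0.5*sigma^2) * T) / (sigma * sqrt(T)) = -0.27901807
d2 = d1 - sigma * sqrt(T) = -0.57401807
exp(-rT) = 0.98412732; exp(-qT) = 1.00000000
P = K * exp(-rT) * N(-d2) - S_0 * exp(-qT) * N(-d1)
N(-d1) = 0.60988452; N(-d2) = 0.71702221
P = 51.7300 * 0.98412732 * 0.71702221 - 44.8900 * 1.00000000 * 0.60988452 = 9.1251

Answer: Price = 9.1251


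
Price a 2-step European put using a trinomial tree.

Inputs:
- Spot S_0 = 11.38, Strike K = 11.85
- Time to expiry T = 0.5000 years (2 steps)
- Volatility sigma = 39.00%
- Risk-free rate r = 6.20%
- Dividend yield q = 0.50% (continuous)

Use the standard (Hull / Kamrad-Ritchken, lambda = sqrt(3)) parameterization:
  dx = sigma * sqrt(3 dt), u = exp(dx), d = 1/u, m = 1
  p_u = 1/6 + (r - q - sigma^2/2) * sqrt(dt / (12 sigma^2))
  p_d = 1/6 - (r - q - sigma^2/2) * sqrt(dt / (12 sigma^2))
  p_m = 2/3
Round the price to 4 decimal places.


Answer: Price = V(0,0) = 1.2430

Derivation:
dt = T/N = 0.250000; dx = sigma*sqrt(3*dt) = 0.337750
u = exp(dx) = 1.401790; d = 1/u = 0.713374
p_u = 0.159616, p_m = 0.666667, p_d = 0.173717
Discount per step: exp(-r*dt) = 0.984620
Stock lattice S(k, j) with j the centered position index:
  k=0: S(0,+0) = 11.3800
  k=1: S(1,-1) = 8.1182; S(1,+0) = 11.3800; S(1,+1) = 15.9524
  k=2: S(2,-2) = 5.7913; S(2,-1) = 8.1182; S(2,+0) = 11.3800; S(2,+1) = 15.9524; S(2,+2) = 22.3619
Terminal payoffs V(N, j) = max(K - S_T, 0):
  V(2,-2) = 6.058695; V(2,-1) = 3.731808; V(2,+0) = 0.470000; V(2,+1) = 0.000000; V(2,+2) = 0.000000
Backward induction: V(k, j) = exp(-r*dt) * [p_u * V(k+1, j+1) + p_m * V(k+1, j) + p_d * V(k+1, j-1)]
  V(1,-1) = exp(-r*dt) * [p_u*0.470000 + p_m*3.731808 + p_d*6.058695] = 3.559783
  V(1,+0) = exp(-r*dt) * [p_u*0.000000 + p_m*0.470000 + p_d*3.731808] = 0.946822
  V(1,+1) = exp(-r*dt) * [p_u*0.000000 + p_m*0.000000 + p_d*0.470000] = 0.080391
  V(0,+0) = exp(-r*dt) * [p_u*0.080391 + p_m*0.946822 + p_d*3.559783] = 1.243024


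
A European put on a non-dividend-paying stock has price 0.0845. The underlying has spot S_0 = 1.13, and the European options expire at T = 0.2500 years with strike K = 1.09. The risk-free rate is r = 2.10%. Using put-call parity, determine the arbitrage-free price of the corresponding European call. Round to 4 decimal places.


Answer: Call price = 0.1302

Derivation:
Put-call parity: C - P = S_0 * exp(-qT) - K * exp(-rT).
S_0 * exp(-qT) = 1.1300 * 1.00000000 = 1.13000000
K * exp(-rT) = 1.0900 * 0.99476376 = 1.08429250
C = P + S*exp(-qT) - K*exp(-rT)
C = 0.0845 + 1.13000000 - 1.08429250 = 0.1302


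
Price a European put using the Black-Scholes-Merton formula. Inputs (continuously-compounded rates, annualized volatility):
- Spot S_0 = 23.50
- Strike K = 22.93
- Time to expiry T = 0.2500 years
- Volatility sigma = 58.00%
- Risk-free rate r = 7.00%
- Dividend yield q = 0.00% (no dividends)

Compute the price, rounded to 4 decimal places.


d1 = (ln(S/K) + (r - q + 0.5*sigma^2) * T) / (sigma * sqrt(T)) = 0.29001491
d2 = d1 - sigma * sqrt(T) = 0.00001491
exp(-rT) = 0.98265224; exp(-qT) = 1.00000000
P = K * exp(-rT) * N(-d2) - S_0 * exp(-qT) * N(-d1)
N(-d1) = 0.38590242; N(-d2) = 0.49999405
P = 22.9300 * 0.98265224 * 0.49999405 - 23.5000 * 1.00000000 * 0.38590242 = 2.1973

Answer: Price = 2.1973


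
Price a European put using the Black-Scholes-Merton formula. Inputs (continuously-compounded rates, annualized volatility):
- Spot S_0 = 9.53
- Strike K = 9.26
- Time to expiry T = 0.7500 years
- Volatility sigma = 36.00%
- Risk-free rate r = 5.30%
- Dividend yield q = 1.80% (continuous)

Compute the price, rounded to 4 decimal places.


d1 = (ln(S/K) + (r - q + 0.5*sigma^2) * T) / (sigma * sqrt(T)) = 0.33226723
d2 = d1 - sigma * sqrt(T) = 0.02049808
exp(-rT) = 0.96102967; exp(-qT) = 0.98659072
P = K * exp(-rT) * N(-d2) - S_0 * exp(-qT) * N(-d1)
N(-d1) = 0.36984374; N(-d2) = 0.49182302
P = 9.2600 * 0.96102967 * 0.49182302 - 9.5300 * 0.98659072 * 0.36984374 = 0.8995

Answer: Price = 0.8995


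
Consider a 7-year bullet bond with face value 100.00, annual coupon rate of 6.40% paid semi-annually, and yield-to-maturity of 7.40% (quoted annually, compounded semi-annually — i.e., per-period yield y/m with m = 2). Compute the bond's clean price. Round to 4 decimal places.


Answer: Price = 94.6123

Derivation:
Coupon per period c = face * coupon_rate / m = 3.200000
Periods per year m = 2; per-period yield y/m = 0.037000
Number of cashflows N = 14
Cashflows (t years, CF_t, discount factor 1/(1+y/m)^(m*t), PV):
  t = 0.5000: CF_t = 3.200000, DF = 0.964320, PV = 3.085824
  t = 1.0000: CF_t = 3.200000, DF = 0.929913, PV = 2.975723
  t = 1.5000: CF_t = 3.200000, DF = 0.896734, PV = 2.869549
  t = 2.0000: CF_t = 3.200000, DF = 0.864739, PV = 2.767164
  t = 2.5000: CF_t = 3.200000, DF = 0.833885, PV = 2.668432
  t = 3.0000: CF_t = 3.200000, DF = 0.804132, PV = 2.573223
  t = 3.5000: CF_t = 3.200000, DF = 0.775441, PV = 2.481411
  t = 4.0000: CF_t = 3.200000, DF = 0.747773, PV = 2.392875
  t = 4.5000: CF_t = 3.200000, DF = 0.721093, PV = 2.307497
  t = 5.0000: CF_t = 3.200000, DF = 0.695364, PV = 2.225166
  t = 5.5000: CF_t = 3.200000, DF = 0.670554, PV = 2.145772
  t = 6.0000: CF_t = 3.200000, DF = 0.646629, PV = 2.069212
  t = 6.5000: CF_t = 3.200000, DF = 0.623557, PV = 1.995382
  t = 7.0000: CF_t = 103.200000, DF = 0.601309, PV = 62.055047
Price P = sum_t PV_t = 94.612278


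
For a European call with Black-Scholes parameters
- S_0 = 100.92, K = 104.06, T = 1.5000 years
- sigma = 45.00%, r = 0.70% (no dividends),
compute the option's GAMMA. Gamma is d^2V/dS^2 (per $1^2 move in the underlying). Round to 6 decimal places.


d1 = 0.2390256870; d2 = -0.3121095052
phi(d1) = 0.3877070801; exp(-qT) = 1.0000000000; exp(-rT) = 0.9895549326
Gamma = exp(-qT) * phi(d1) / (S * sigma * sqrt(T)) = 1.0000000000 * 0.3877070801 / (100.9200 * 0.4500 * 1.2247448714) = 0.006971

Answer: Gamma = 0.006971


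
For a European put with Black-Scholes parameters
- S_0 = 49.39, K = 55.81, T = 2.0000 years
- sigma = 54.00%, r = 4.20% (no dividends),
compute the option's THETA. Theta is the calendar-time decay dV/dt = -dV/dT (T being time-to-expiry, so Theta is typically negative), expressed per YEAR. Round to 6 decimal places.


d1 = 0.3318097389; d2 = -0.4318655848
phi(d1) = 0.3775744978; exp(-qT) = 1.0000000000; exp(-rT) = 0.9194312561
Theta = -S*exp(-qT)*phi(d1)*sigma/(2*sqrt(T)) + r*K*exp(-rT)*N(-d2) - q*S*exp(-qT)*N(-d1)
N(-d1) = 0.3700164650; N(-d2) = 0.6670804455; sqrt(T) = 1.4142135624
Term 1 = -49.3900 * 1.0000000000 * 0.3775744978 * 0.5400 / (2 * 1.4142135624) = -3.5603315754
Term 2 = 0.0420 * 55.8100 * 0.9194312561 * 0.6670804455 = 1.4376685970
Term 3 = 0 (no dividend yield, q = 0)
Theta = -3.5603315754 + (1.4376685970) + (0.0000000000) = -2.122663

Answer: Theta = -2.122663


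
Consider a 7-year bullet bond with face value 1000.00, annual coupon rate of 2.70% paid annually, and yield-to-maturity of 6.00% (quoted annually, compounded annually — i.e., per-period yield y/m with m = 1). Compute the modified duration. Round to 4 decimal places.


Coupon per period c = face * coupon_rate / m = 27.000000
Periods per year m = 1; per-period yield y/m = 0.060000
Number of cashflows N = 7
Cashflows (t years, CF_t, discount factor 1/(1+y/m)^(m*t), PV):
  t = 1.0000: CF_t = 27.000000, DF = 0.943396, PV = 25.471698
  t = 2.0000: CF_t = 27.000000, DF = 0.889996, PV = 24.029904
  t = 3.0000: CF_t = 27.000000, DF = 0.839619, PV = 22.669721
  t = 4.0000: CF_t = 27.000000, DF = 0.792094, PV = 21.386529
  t = 5.0000: CF_t = 27.000000, DF = 0.747258, PV = 20.175971
  t = 6.0000: CF_t = 27.000000, DF = 0.704961, PV = 19.033935
  t = 7.0000: CF_t = 1027.000000, DF = 0.665057, PV = 683.013656
Price P = sum_t PV_t = 815.781412
First compute Macaulay numerator sum_t t * PV_t:
  t * PV_t at t = 1.0000: 25.471698
  t * PV_t at t = 2.0000: 48.059808
  t * PV_t at t = 3.0000: 68.009162
  t * PV_t at t = 4.0000: 85.546116
  t * PV_t at t = 5.0000: 100.879853
  t * PV_t at t = 6.0000: 114.203608
  t * PV_t at t = 7.0000: 4781.095590
Macaulay duration D = 5223.265834 / 815.781412 = 6.402776
Modified duration = D / (1 + y/m) = 6.402776 / (1 + 0.060000) = 6.040355

Answer: Modified duration = 6.0404


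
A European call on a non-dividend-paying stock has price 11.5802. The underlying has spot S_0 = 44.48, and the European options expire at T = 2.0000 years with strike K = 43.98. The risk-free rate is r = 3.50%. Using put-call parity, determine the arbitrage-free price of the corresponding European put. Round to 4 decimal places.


Answer: Put price = 8.1069

Derivation:
Put-call parity: C - P = S_0 * exp(-qT) - K * exp(-rT).
S_0 * exp(-qT) = 44.4800 * 1.00000000 = 44.48000000
K * exp(-rT) = 43.9800 * 0.93239382 = 41.00668020
P = C - S*exp(-qT) + K*exp(-rT)
P = 11.5802 - 44.48000000 + 41.00668020 = 8.1069


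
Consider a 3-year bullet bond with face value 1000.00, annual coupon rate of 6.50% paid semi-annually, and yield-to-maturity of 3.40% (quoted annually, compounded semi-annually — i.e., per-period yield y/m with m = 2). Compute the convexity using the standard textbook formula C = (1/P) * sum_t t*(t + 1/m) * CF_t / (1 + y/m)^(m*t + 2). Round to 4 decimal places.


Coupon per period c = face * coupon_rate / m = 32.500000
Periods per year m = 2; per-period yield y/m = 0.017000
Number of cashflows N = 6
Cashflows (t years, CF_t, discount factor 1/(1+y/m)^(m*t), PV):
  t = 0.5000: CF_t = 32.500000, DF = 0.983284, PV = 31.956735
  t = 1.0000: CF_t = 32.500000, DF = 0.966848, PV = 31.422552
  t = 1.5000: CF_t = 32.500000, DF = 0.950686, PV = 30.897298
  t = 2.0000: CF_t = 32.500000, DF = 0.934795, PV = 30.380824
  t = 2.5000: CF_t = 32.500000, DF = 0.919169, PV = 29.872983
  t = 3.0000: CF_t = 1032.500000, DF = 0.903804, PV = 933.177680
Price P = sum_t PV_t = 1087.708073
Convexity numerator sum_t t*(t + 1/m) * CF_t / (1+y/m)^(m*t + 2):
  t = 0.5000: term = 15.448649
  t = 1.0000: term = 45.571236
  t = 1.5000: term = 89.618950
  t = 2.0000: term = 146.868158
  t = 2.5000: term = 216.619702
  t = 3.0000: term = 9473.527846
Convexity = (1/P) * sum = 9987.654541 / 1087.708073 = 9.182293

Answer: Convexity = 9.1823


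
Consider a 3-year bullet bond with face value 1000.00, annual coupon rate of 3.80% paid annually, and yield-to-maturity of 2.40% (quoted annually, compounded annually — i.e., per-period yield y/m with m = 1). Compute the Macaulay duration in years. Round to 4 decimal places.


Coupon per period c = face * coupon_rate / m = 38.000000
Periods per year m = 1; per-period yield y/m = 0.024000
Number of cashflows N = 3
Cashflows (t years, CF_t, discount factor 1/(1+y/m)^(m*t), PV):
  t = 1.0000: CF_t = 38.000000, DF = 0.976562, PV = 37.109375
  t = 2.0000: CF_t = 38.000000, DF = 0.953674, PV = 36.239624
  t = 3.0000: CF_t = 1038.000000, DF = 0.931323, PV = 966.712832
Price P = sum_t PV_t = 1040.061831
Macaulay numerator sum_t t * PV_t:
  t * PV_t at t = 1.0000: 37.109375
  t * PV_t at t = 2.0000: 72.479248
  t * PV_t at t = 3.0000: 2900.138497
Macaulay duration D = (sum_t t * PV_t) / P = 3009.727120 / 1040.061831 = 2.893796

Answer: Macaulay duration = 2.8938 years


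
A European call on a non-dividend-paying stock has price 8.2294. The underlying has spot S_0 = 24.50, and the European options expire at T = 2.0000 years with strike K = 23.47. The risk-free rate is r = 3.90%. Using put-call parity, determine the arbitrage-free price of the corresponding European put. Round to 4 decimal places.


Put-call parity: C - P = S_0 * exp(-qT) - K * exp(-rT).
S_0 * exp(-qT) = 24.5000 * 1.00000000 = 24.50000000
K * exp(-rT) = 23.4700 * 0.92496443 = 21.70891509
P = C - S*exp(-qT) + K*exp(-rT)
P = 8.2294 - 24.50000000 + 21.70891509 = 5.4383

Answer: Put price = 5.4383
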